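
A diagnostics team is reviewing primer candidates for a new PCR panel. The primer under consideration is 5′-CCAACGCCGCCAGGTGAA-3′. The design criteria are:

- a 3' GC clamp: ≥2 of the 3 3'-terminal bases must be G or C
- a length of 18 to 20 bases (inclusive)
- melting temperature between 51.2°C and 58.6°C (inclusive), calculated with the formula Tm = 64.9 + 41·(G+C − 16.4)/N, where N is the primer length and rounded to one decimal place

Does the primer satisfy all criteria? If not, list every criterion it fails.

Fails: GC clamp.

Base counts: A=5, T=1, G=5, C=7 (length 18).
GC clamp: 3' end GAA has 1 G/C, need ≥2 ✗
length: length 18 ✓
Tm: Tm = 64.9 + 41·(12 − 16.4)/18 = 54.9°C ✓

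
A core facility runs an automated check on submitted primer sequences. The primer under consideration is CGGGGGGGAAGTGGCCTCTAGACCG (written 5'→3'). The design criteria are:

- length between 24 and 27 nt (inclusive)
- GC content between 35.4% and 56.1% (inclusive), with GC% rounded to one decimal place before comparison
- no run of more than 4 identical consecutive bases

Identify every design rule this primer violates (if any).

Base counts: A=4, T=3, G=12, C=6 (length 25).
length: length 25 ✓
GC content: GC 18/25 = 72.0%, outside 35.4–56.1% ✗
homopolymer run: longest run = 7, exceeds 4 ✗

Fails: GC content, homopolymer run.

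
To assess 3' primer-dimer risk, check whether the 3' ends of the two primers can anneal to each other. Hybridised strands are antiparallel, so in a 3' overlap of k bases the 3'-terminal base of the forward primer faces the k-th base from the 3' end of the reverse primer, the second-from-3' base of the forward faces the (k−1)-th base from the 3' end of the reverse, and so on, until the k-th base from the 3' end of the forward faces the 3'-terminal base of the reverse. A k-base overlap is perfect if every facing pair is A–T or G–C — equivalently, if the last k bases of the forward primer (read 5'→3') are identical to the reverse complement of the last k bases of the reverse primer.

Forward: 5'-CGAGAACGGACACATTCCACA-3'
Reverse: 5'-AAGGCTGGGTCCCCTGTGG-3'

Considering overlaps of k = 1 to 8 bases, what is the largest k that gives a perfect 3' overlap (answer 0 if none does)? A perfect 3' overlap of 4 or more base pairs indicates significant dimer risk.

Longest perfect overlap: 5 complementary base pairs; significant dimer risk (threshold 4).

Last 8 bases (5'→3') — forward …ATTCCACA, reverse …CCCTGTGG.
Reverse complement of the reverse primer's last 8 bases: CCACAGGG; its first k bases are the reverse complement of the reverse primer's last k bases, so a perfect k-base overlap needs the forward primer's last k bases to equal them.
Comparing (forward last k vs required): k=1: A vs C ✗; k=2: CA vs CC ✗; k=3: ACA vs CCA ✗; k=4: CACA vs CCAC ✗; k=5: CCACA vs CCACA ✓; k=6: TCCACA vs CCACAG ✗; k=7: TTCCACA vs CCACAGG ✗; k=8: ATTCCACA vs CCACAGGG ✗.
Only k = 5 is perfect, so the longest perfect 3' overlap is 5.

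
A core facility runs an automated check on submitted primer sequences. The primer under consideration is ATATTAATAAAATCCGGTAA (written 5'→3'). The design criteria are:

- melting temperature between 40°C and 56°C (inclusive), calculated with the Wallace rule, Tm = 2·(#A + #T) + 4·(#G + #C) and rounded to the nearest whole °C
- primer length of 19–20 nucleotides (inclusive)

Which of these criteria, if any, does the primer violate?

Meets all criteria.

Base counts: A=10, T=6, G=2, C=2 (length 20).
Tm: Tm = 2·16 + 4·4 = 48°C ✓
length: length 20 ✓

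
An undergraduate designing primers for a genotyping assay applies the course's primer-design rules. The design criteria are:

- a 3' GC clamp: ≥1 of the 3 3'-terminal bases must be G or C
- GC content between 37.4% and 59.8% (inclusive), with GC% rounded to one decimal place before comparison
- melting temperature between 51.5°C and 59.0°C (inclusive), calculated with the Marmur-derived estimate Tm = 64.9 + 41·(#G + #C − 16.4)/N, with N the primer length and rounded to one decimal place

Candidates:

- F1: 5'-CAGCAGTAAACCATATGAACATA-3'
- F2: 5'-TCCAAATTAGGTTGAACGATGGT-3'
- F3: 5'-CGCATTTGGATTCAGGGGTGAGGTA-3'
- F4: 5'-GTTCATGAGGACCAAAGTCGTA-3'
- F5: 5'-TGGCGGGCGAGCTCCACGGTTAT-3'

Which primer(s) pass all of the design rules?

F2 and F4.

F1 (23 nt, A=11 T=4 G=3 C=5): 3' end ATA has 0 G/C, need ≥1 ✗; GC 8/23 = 34.8%, outside 37.4–59.8% ✗; Tm = 64.9 + 41·(8 − 16.4)/23 = 49.9°C, outside 51.5–59.0°C ✗ — fails.
F2 (23 nt, A=7 T=7 G=6 C=3): 3' end GGT has 2 G/C ✓; GC 9/23 = 39.1% ✓; Tm = 64.9 + 41·(9 − 16.4)/23 = 51.7°C ✓ — passes.
F3 (25 nt, A=5 T=7 G=10 C=3): 3' end GTA has 1 G/C ✓; GC 13/25 = 52.0% ✓; Tm = 64.9 + 41·(13 − 16.4)/25 = 59.3°C, outside 51.5–59.0°C ✗ — fails.
F4 (22 nt, A=7 T=5 G=6 C=4): 3' end GTA has 1 G/C ✓; GC 10/22 = 45.5% ✓; Tm = 64.9 + 41·(10 − 16.4)/22 = 53.0°C ✓ — passes.
F5 (23 nt, A=3 T=5 G=9 C=6): 3' end TAT has 0 G/C, need ≥1 ✗; GC 15/23 = 65.2%, outside 37.4–59.8% ✗; Tm = 64.9 + 41·(15 − 16.4)/23 = 62.4°C, outside 51.5–59.0°C ✗ — fails.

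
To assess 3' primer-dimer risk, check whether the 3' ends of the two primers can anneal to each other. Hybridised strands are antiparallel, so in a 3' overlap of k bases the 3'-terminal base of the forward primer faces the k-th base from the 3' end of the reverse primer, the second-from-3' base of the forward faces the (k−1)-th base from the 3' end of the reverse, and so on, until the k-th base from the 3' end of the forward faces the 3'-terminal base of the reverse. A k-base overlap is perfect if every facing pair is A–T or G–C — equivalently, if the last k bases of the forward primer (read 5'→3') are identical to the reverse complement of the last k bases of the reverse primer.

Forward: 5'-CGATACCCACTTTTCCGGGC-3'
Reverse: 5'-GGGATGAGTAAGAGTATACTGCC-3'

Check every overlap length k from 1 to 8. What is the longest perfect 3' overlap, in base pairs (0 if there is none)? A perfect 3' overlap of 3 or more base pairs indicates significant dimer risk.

Last 8 bases (5'→3') — forward …TTCCGGGC, reverse …ATACTGCC.
Reverse complement of the reverse primer's last 8 bases: GGCAGTAT; its first k bases are the reverse complement of the reverse primer's last k bases, so a perfect k-base overlap needs the forward primer's last k bases to equal them.
Comparing (forward last k vs required): k=1: C vs G ✗; k=2: GC vs GG ✗; k=3: GGC vs GGC ✓; k=4: GGGC vs GGCA ✗; k=5: CGGGC vs GGCAG ✗; k=6: CCGGGC vs GGCAGT ✗; k=7: TCCGGGC vs GGCAGTA ✗; k=8: TTCCGGGC vs GGCAGTAT ✗.
Only k = 3 is perfect, so the longest perfect 3' overlap is 3.

Longest perfect overlap: 3 complementary base pairs; significant dimer risk (threshold 3).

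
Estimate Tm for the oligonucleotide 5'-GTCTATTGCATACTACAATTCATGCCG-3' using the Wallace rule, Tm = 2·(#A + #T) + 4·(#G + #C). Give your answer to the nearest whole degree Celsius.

Base counts: A=7, T=9, G=4, C=7 (length 27).
Tm = 2·(7+9) + 4·(4+7) = 2·16 + 4·11 = 32 + 44 = 76°C.

76°C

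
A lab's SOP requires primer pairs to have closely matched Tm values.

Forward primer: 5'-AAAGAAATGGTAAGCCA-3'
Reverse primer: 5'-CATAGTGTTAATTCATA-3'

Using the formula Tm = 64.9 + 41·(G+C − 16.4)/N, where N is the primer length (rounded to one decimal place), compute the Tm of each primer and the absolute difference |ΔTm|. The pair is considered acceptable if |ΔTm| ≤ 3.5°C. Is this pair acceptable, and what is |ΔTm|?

Forward: G+C = 6, N = 17 → Tm = 64.9 + 41·(6 − 16.4)/17 = 39.8°C.
Reverse: G+C = 4, N = 17 → Tm = 64.9 + 41·(4 − 16.4)/17 = 35.0°C.
|ΔTm| = |39.8 − 35.0| = 4.8°C, > 3.5°C.

|ΔTm| = 4.8°C; the pair is not acceptable.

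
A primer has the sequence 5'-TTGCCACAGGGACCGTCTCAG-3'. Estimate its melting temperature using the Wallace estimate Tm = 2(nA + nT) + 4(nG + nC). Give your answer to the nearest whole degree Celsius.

68°C

Base counts: A=4, T=4, G=6, C=7 (length 21).
Tm = 2·(4+4) + 4·(6+7) = 2·8 + 4·13 = 16 + 52 = 68°C.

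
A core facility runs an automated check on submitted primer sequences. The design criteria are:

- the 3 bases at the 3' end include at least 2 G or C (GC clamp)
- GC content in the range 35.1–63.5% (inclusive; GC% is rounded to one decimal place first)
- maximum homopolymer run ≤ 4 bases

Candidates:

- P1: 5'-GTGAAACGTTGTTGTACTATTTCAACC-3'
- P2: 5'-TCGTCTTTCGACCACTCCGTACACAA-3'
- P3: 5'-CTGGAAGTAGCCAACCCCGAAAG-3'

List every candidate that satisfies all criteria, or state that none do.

P1 (27 nt, A=7 T=10 G=5 C=5): 3' end ACC has 2 G/C ✓; GC 10/27 = 37.0% ✓; longest run = 3 ✓ — passes.
P2 (26 nt, A=6 T=7 G=3 C=10): 3' end CAA has 1 G/C, need ≥2 ✗; GC 13/26 = 50.0% ✓; longest run = 3 ✓ — fails.
P3 (23 nt, A=8 T=2 G=6 C=7): 3' end AAG has 1 G/C, need ≥2 ✗; GC 13/23 = 56.5% ✓; longest run = 4 ✓ — fails.

P1 only.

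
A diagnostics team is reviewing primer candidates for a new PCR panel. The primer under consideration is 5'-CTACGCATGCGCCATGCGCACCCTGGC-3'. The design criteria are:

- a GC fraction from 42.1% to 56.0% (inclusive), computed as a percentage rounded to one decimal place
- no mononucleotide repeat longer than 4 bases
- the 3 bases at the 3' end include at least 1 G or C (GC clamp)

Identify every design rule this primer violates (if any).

Fails: GC content.

Base counts: A=4, T=4, G=7, C=12 (length 27).
GC content: GC 19/27 = 70.4%, outside 42.1–56.0% ✗
homopolymer run: longest run = 3 ✓
GC clamp: 3' end GGC has 3 G/C ✓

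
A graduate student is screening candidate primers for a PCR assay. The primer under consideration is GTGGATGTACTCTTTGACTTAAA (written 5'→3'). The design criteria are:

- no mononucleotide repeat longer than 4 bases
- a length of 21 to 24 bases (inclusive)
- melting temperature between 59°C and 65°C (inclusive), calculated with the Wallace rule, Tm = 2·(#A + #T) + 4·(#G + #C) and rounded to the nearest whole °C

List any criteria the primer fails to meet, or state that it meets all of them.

Meets all criteria.

Base counts: A=6, T=9, G=5, C=3 (length 23).
homopolymer run: longest run = 3 ✓
length: length 23 ✓
Tm: Tm = 2·15 + 4·8 = 62°C ✓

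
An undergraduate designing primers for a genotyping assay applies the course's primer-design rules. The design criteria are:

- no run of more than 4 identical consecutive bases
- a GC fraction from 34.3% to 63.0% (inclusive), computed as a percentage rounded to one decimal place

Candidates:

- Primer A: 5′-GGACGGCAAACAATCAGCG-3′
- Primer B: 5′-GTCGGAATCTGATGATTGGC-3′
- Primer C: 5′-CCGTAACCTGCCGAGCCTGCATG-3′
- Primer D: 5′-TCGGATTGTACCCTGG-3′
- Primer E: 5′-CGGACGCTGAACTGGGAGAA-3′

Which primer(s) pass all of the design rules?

Primer A, Primer B, Primer D and Primer E.

Primer A (19 nt, A=7 T=1 G=6 C=5): longest run = 3 ✓; GC 11/19 = 57.9% ✓ — passes.
Primer B (20 nt, A=4 T=6 G=7 C=3): longest run = 2 ✓; GC 10/20 = 50.0% ✓ — passes.
Primer C (23 nt, A=4 T=4 G=6 C=9): longest run = 2 ✓; GC 15/23 = 65.2%, outside 34.3–63.0% ✗ — fails.
Primer D (16 nt, A=2 T=5 G=5 C=4): longest run = 3 ✓; GC 9/16 = 56.3% ✓ — passes.
Primer E (20 nt, A=6 T=2 G=8 C=4): longest run = 3 ✓; GC 12/20 = 60.0% ✓ — passes.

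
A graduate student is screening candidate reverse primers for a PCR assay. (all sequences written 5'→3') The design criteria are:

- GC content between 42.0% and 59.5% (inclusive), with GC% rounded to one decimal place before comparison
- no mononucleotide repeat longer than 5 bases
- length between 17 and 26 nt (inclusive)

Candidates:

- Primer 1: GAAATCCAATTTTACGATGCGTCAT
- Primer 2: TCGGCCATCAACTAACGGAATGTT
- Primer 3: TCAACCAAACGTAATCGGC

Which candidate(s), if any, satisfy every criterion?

Primer 1 (25 nt, A=8 T=8 G=4 C=5): GC 9/25 = 36.0%, outside 42.0–59.5% ✗; longest run = 4 ✓; length 25 ✓ — fails.
Primer 2 (24 nt, A=7 T=6 G=5 C=6): GC 11/24 = 45.8% ✓; longest run = 2 ✓; length 24 ✓ — passes.
Primer 3 (19 nt, A=7 T=3 G=3 C=6): GC 9/19 = 47.4% ✓; longest run = 3 ✓; length 19 ✓ — passes.

Primer 2 and Primer 3.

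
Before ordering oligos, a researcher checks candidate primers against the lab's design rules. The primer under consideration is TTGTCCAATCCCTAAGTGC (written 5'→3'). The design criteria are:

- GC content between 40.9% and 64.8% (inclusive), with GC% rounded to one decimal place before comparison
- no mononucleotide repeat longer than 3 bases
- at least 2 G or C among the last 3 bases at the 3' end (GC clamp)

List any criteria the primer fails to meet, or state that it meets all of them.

Base counts: A=4, T=6, G=3, C=6 (length 19).
GC content: GC 9/19 = 47.4% ✓
homopolymer run: longest run = 3 ✓
GC clamp: 3' end TGC has 2 G/C ✓

Meets all criteria.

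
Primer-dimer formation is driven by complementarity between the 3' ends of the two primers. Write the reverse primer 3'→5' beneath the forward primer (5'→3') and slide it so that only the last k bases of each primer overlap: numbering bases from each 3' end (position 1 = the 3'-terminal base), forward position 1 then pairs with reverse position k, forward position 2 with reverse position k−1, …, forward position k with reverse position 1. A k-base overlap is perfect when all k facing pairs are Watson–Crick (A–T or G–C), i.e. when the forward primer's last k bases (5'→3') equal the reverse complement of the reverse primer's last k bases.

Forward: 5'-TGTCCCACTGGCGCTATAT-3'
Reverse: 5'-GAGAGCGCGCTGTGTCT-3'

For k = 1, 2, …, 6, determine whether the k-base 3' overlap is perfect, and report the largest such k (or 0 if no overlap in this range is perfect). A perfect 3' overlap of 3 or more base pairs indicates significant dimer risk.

Last 6 bases (5'→3') — forward …CTATAT, reverse …GTGTCT.
Reverse complement of the reverse primer's last 6 bases: AGACAC; its first k bases are the reverse complement of the reverse primer's last k bases, so a perfect k-base overlap needs the forward primer's last k bases to equal them.
Comparing (forward last k vs required): k=1: T vs A ✗; k=2: AT vs AG ✗; k=3: TAT vs AGA ✗; k=4: ATAT vs AGAC ✗; k=5: TATAT vs AGACA ✗; k=6: CTATAT vs AGACAC ✗.
No overlap length from 1 to 6 is perfect, so the longest perfect 3' overlap is 0.

Longest perfect overlap: 0 complementary base pairs; below the dimer-risk threshold (threshold 3).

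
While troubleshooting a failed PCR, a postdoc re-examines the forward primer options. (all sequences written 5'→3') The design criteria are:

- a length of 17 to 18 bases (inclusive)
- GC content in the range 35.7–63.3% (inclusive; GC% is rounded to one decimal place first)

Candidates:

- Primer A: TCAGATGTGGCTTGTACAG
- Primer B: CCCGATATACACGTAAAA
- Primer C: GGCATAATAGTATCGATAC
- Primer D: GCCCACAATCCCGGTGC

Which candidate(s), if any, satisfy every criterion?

Primer A (19 nt, A=4 T=6 G=6 C=3): length 19, outside 17–18 ✗; GC 9/19 = 47.4% ✓ — fails.
Primer B (18 nt, A=8 T=3 G=2 C=5): length 18 ✓; GC 7/18 = 38.9% ✓ — passes.
Primer C (19 nt, A=7 T=5 G=4 C=3): length 19, outside 17–18 ✗; GC 7/19 = 36.8% ✓ — fails.
Primer D (17 nt, A=3 T=2 G=4 C=8): length 17 ✓; GC 12/17 = 70.6%, outside 35.7–63.3% ✗ — fails.

Primer B only.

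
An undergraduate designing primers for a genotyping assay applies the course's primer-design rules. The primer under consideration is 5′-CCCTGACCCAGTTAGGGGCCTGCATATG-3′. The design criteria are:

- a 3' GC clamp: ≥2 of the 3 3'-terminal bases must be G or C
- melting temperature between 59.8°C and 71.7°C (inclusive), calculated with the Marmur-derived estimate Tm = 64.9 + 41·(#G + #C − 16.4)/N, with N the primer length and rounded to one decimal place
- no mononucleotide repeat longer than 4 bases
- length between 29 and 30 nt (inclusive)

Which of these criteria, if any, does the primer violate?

Fails: GC clamp, length.

Base counts: A=5, T=6, G=8, C=9 (length 28).
GC clamp: 3' end ATG has 1 G/C, need ≥2 ✗
Tm: Tm = 64.9 + 41·(17 − 16.4)/28 = 65.8°C ✓
homopolymer run: longest run = 4 ✓
length: length 28, outside 29–30 ✗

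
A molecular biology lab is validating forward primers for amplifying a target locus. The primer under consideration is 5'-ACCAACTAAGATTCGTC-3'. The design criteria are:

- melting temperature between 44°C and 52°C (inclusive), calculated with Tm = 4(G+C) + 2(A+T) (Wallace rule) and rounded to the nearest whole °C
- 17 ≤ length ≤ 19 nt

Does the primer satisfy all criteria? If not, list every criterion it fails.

Meets all criteria.

Base counts: A=6, T=4, G=2, C=5 (length 17).
Tm: Tm = 2·10 + 4·7 = 48°C ✓
length: length 17 ✓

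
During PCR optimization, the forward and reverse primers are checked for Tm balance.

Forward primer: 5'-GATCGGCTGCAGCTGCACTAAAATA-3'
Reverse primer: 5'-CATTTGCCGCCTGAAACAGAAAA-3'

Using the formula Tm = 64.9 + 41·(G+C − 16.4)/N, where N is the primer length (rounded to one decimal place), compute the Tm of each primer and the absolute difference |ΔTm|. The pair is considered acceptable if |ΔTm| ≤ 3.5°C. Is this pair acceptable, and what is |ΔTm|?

|ΔTm| = 4.2°C; the pair is not acceptable.

Forward: G+C = 12, N = 25 → Tm = 64.9 + 41·(12 − 16.4)/25 = 57.7°C.
Reverse: G+C = 10, N = 23 → Tm = 64.9 + 41·(10 − 16.4)/23 = 53.5°C.
|ΔTm| = |57.7 − 53.5| = 4.2°C, > 3.5°C.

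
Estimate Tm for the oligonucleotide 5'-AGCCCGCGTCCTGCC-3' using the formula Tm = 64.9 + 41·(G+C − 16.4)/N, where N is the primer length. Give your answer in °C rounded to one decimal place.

52.9°C

Base counts: A=1, T=2, G=4, C=8; G+C = 12, N = 15.
Tm = 64.9 + 41·(12 − 16.4)/15 = 64.9 + -180.40/15 = 52.9°C.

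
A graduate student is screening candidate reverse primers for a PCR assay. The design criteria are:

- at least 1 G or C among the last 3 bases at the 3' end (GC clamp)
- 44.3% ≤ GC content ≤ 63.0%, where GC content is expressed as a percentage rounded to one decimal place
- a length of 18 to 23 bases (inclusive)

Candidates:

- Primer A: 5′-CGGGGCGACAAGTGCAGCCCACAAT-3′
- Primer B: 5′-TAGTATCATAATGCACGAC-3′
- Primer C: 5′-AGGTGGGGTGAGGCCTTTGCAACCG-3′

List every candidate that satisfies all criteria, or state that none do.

None of the candidates satisfy all criteria.

Primer A (25 nt, A=7 T=2 G=8 C=8): 3' end AAT has 0 G/C, need ≥1 ✗; GC 16/25 = 64.0%, outside 44.3–63.0% ✗; length 25, outside 18–23 ✗ — fails.
Primer B (19 nt, A=7 T=5 G=3 C=4): 3' end GAC has 2 G/C ✓; GC 7/19 = 36.8%, outside 44.3–63.0% ✗; length 19 ✓ — fails.
Primer C (25 nt, A=4 T=5 G=11 C=5): 3' end CCG has 3 G/C ✓; GC 16/25 = 64.0%, outside 44.3–63.0% ✗; length 25, outside 18–23 ✗ — fails.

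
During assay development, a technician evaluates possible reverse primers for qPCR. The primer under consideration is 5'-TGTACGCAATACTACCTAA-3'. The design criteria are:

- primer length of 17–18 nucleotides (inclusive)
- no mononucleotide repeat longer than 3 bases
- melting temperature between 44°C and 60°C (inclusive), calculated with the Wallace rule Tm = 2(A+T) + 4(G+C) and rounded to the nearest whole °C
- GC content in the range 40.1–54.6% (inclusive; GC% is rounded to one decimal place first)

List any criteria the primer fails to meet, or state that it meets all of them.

Base counts: A=7, T=5, G=2, C=5 (length 19).
length: length 19, outside 17–18 ✗
homopolymer run: longest run = 2 ✓
Tm: Tm = 2·12 + 4·7 = 52°C ✓
GC content: GC 7/19 = 36.8%, outside 40.1–54.6% ✗

Fails: length, GC content.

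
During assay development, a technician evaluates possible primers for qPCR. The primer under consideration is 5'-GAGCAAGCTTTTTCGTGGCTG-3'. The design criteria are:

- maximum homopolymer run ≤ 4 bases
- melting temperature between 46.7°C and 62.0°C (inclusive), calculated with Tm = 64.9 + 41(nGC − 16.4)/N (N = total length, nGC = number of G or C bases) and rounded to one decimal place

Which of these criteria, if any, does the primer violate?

Base counts: A=3, T=7, G=7, C=4 (length 21).
homopolymer run: longest run = 5, exceeds 4 ✗
Tm: Tm = 64.9 + 41·(11 − 16.4)/21 = 54.4°C ✓

Fails: homopolymer run.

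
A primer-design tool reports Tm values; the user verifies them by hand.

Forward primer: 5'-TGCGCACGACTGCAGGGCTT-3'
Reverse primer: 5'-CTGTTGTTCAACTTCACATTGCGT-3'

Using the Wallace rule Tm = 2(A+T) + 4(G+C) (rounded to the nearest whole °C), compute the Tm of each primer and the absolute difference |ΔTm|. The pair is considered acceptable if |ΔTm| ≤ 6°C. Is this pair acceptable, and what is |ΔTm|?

|ΔTm| = 2°C; the pair is acceptable.

Forward: A=3 T=4 G=7 C=6 → Tm = 2·7 + 4·13 = 66°C.
Reverse: A=4 T=10 G=4 C=6 → Tm = 2·14 + 4·10 = 68°C.
|ΔTm| = |66 − 68| = 2°C, ≤ 6°C.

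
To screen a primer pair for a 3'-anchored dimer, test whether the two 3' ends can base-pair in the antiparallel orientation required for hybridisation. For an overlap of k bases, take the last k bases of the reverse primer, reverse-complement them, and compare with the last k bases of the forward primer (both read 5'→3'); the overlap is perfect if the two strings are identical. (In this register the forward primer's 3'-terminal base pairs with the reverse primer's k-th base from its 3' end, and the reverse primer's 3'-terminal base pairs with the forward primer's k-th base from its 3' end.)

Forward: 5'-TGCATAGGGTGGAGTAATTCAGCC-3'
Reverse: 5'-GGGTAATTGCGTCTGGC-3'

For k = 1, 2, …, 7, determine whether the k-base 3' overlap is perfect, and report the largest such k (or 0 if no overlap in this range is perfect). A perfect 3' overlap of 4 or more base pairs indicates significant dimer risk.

Longest perfect overlap: 3 complementary base pairs; below the dimer-risk threshold (threshold 4).

Last 7 bases (5'→3') — forward …TTCAGCC, reverse …GTCTGGC.
Reverse complement of the reverse primer's last 7 bases: GCCAGAC; its first k bases are the reverse complement of the reverse primer's last k bases, so a perfect k-base overlap needs the forward primer's last k bases to equal them.
Comparing (forward last k vs required): k=1: C vs G ✗; k=2: CC vs GC ✗; k=3: GCC vs GCC ✓; k=4: AGCC vs GCCA ✗; k=5: CAGCC vs GCCAG ✗; k=6: TCAGCC vs GCCAGA ✗; k=7: TTCAGCC vs GCCAGAC ✗.
Only k = 3 is perfect, so the longest perfect 3' overlap is 3.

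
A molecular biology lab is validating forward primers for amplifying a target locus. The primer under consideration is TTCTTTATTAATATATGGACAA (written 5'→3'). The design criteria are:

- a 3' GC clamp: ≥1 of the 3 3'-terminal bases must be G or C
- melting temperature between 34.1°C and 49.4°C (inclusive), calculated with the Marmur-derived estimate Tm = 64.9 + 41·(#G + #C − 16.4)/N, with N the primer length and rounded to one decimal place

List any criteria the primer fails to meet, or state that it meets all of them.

Meets all criteria.

Base counts: A=8, T=10, G=2, C=2 (length 22).
GC clamp: 3' end CAA has 1 G/C ✓
Tm: Tm = 64.9 + 41·(4 − 16.4)/22 = 41.8°C ✓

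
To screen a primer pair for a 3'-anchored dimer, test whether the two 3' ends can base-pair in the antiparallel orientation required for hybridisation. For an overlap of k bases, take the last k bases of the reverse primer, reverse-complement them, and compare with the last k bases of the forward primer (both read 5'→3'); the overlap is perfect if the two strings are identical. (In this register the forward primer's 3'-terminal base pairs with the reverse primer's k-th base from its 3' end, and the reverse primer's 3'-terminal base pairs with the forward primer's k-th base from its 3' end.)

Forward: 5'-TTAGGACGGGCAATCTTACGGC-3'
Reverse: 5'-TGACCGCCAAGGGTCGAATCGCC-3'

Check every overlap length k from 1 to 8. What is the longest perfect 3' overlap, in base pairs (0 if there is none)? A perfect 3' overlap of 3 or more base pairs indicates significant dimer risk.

Longest perfect overlap: 3 complementary base pairs; significant dimer risk (threshold 3).

Last 8 bases (5'→3') — forward …CTTACGGC, reverse …GAATCGCC.
Reverse complement of the reverse primer's last 8 bases: GGCGATTC; its first k bases are the reverse complement of the reverse primer's last k bases, so a perfect k-base overlap needs the forward primer's last k bases to equal them.
Comparing (forward last k vs required): k=1: C vs G ✗; k=2: GC vs GG ✗; k=3: GGC vs GGC ✓; k=4: CGGC vs GGCG ✗; k=5: ACGGC vs GGCGA ✗; k=6: TACGGC vs GGCGAT ✗; k=7: TTACGGC vs GGCGATT ✗; k=8: CTTACGGC vs GGCGATTC ✗.
Only k = 3 is perfect, so the longest perfect 3' overlap is 3.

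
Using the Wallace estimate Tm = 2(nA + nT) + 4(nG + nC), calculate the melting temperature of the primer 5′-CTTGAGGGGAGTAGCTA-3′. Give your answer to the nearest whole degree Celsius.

52°C

Base counts: A=4, T=4, G=7, C=2 (length 17).
Tm = 2·(4+4) + 4·(7+2) = 2·8 + 4·9 = 16 + 36 = 52°C.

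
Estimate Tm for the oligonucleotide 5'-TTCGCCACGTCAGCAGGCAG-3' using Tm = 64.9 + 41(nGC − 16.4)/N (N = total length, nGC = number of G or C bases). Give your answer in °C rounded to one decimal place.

Base counts: A=4, T=3, G=6, C=7; G+C = 13, N = 20.
Tm = 64.9 + 41·(13 − 16.4)/20 = 64.9 + -139.40/20 = 57.9°C.

57.9°C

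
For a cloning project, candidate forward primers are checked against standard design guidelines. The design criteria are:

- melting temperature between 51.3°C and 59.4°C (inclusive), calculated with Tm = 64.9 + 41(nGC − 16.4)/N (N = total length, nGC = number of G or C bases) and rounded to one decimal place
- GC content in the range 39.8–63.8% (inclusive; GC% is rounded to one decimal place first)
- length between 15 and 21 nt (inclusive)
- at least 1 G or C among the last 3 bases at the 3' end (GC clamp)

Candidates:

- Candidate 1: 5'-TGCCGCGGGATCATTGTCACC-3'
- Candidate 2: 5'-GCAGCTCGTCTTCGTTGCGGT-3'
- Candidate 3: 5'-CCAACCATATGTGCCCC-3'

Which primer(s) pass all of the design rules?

Candidate 1 and Candidate 2.

Candidate 1 (21 nt, A=3 T=5 G=6 C=7): Tm = 64.9 + 41·(13 − 16.4)/21 = 58.3°C ✓; GC 13/21 = 61.9% ✓; length 21 ✓; 3' end ACC has 2 G/C ✓ — passes.
Candidate 2 (21 nt, A=1 T=7 G=7 C=6): Tm = 64.9 + 41·(13 − 16.4)/21 = 58.3°C ✓; GC 13/21 = 61.9% ✓; length 21 ✓; 3' end GGT has 2 G/C ✓ — passes.
Candidate 3 (17 nt, A=4 T=3 G=2 C=8): Tm = 64.9 + 41·(10 − 16.4)/17 = 49.5°C, outside 51.3–59.4°C ✗; GC 10/17 = 58.8% ✓; length 17 ✓; 3' end CCC has 3 G/C ✓ — fails.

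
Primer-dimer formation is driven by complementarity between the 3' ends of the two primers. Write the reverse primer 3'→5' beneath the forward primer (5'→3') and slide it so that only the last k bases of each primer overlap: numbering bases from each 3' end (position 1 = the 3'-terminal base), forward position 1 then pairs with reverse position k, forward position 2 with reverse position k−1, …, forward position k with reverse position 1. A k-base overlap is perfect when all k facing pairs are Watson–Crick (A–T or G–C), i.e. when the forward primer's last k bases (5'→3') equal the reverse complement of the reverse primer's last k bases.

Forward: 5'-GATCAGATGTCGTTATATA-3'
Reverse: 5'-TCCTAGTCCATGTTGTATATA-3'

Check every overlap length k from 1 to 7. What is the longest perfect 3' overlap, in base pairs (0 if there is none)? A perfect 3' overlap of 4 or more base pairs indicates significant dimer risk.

Last 7 bases (5'→3') — forward …TTATATA, reverse …GTATATA.
Reverse complement of the reverse primer's last 7 bases: TATATAC; its first k bases are the reverse complement of the reverse primer's last k bases, so a perfect k-base overlap needs the forward primer's last k bases to equal them.
Comparing (forward last k vs required): k=1: A vs T ✗; k=2: TA vs TA ✓; k=3: ATA vs TAT ✗; k=4: TATA vs TATA ✓; k=5: ATATA vs TATAT ✗; k=6: TATATA vs TATATA ✓; k=7: TTATATA vs TATATAC ✗.
Perfect overlaps at k = 2, 4, 6; the largest is 6.

Longest perfect overlap: 6 complementary base pairs; significant dimer risk (threshold 4).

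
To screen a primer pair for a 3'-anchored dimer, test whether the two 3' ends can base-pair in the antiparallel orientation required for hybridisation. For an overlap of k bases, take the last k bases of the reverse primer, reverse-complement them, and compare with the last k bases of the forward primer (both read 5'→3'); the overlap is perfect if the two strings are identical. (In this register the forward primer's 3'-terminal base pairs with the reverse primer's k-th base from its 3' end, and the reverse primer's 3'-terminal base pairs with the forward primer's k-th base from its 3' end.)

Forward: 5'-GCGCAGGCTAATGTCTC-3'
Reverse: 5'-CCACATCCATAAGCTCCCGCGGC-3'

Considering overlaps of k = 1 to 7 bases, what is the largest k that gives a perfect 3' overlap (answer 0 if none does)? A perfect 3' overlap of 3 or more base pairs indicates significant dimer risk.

Last 7 bases (5'→3') — forward …ATGTCTC, reverse …CCGCGGC.
Reverse complement of the reverse primer's last 7 bases: GCCGCGG; its first k bases are the reverse complement of the reverse primer's last k bases, so a perfect k-base overlap needs the forward primer's last k bases to equal them.
Comparing (forward last k vs required): k=1: C vs G ✗; k=2: TC vs GC ✗; k=3: CTC vs GCC ✗; k=4: TCTC vs GCCG ✗; k=5: GTCTC vs GCCGC ✗; k=6: TGTCTC vs GCCGCG ✗; k=7: ATGTCTC vs GCCGCGG ✗.
No overlap length from 1 to 7 is perfect, so the longest perfect 3' overlap is 0.

Longest perfect overlap: 0 complementary base pairs; below the dimer-risk threshold (threshold 3).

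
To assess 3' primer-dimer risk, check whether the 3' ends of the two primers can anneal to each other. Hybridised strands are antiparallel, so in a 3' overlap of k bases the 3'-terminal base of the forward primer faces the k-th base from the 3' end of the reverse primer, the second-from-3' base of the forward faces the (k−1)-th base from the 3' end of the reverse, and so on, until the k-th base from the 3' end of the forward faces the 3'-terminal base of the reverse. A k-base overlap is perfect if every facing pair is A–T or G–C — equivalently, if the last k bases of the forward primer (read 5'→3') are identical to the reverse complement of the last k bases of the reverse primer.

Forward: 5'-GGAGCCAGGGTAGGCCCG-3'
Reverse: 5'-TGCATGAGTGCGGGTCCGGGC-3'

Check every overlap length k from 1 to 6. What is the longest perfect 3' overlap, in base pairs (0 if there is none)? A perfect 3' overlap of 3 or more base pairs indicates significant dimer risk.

Longest perfect overlap: 5 complementary base pairs; significant dimer risk (threshold 3).

Last 6 bases (5'→3') — forward …GGCCCG, reverse …CCGGGC.
Reverse complement of the reverse primer's last 6 bases: GCCCGG; its first k bases are the reverse complement of the reverse primer's last k bases, so a perfect k-base overlap needs the forward primer's last k bases to equal them.
Comparing (forward last k vs required): k=1: G vs G ✓; k=2: CG vs GC ✗; k=3: CCG vs GCC ✗; k=4: CCCG vs GCCC ✗; k=5: GCCCG vs GCCCG ✓; k=6: GGCCCG vs GCCCGG ✗.
Perfect overlaps at k = 1, 5; the largest is 5.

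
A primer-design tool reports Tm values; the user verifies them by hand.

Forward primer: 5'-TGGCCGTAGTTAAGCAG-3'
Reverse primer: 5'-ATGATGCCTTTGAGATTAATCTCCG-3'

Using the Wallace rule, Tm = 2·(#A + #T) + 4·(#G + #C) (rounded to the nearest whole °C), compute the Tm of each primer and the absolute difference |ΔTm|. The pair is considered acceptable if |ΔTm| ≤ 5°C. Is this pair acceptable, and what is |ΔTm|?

|ΔTm| = 18°C; the pair is not acceptable.

Forward: A=4 T=4 G=6 C=3 → Tm = 2·8 + 4·9 = 52°C.
Reverse: A=6 T=9 G=5 C=5 → Tm = 2·15 + 4·10 = 70°C.
|ΔTm| = |52 − 70| = 18°C, > 5°C.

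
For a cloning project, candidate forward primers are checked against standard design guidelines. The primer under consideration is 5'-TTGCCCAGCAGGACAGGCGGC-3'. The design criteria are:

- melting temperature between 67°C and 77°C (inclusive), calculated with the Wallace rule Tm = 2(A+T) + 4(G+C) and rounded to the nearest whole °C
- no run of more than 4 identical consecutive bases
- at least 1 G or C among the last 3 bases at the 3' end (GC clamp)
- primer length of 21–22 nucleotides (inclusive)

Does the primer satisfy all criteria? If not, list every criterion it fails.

Meets all criteria.

Base counts: A=4, T=2, G=8, C=7 (length 21).
Tm: Tm = 2·6 + 4·15 = 72°C ✓
homopolymer run: longest run = 3 ✓
GC clamp: 3' end GGC has 3 G/C ✓
length: length 21 ✓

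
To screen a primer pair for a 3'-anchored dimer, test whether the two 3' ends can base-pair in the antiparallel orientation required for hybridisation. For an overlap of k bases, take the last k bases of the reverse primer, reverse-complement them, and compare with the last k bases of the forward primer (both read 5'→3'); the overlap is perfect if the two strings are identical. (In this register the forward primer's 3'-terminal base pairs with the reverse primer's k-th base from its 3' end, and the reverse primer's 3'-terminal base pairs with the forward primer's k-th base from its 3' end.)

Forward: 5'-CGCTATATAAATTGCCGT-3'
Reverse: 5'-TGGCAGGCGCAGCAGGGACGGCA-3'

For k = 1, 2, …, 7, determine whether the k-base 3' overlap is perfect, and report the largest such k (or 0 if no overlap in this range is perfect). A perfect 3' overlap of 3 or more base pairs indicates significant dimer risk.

Last 7 bases (5'→3') — forward …TTGCCGT, reverse …GACGGCA.
Reverse complement of the reverse primer's last 7 bases: TGCCGTC; its first k bases are the reverse complement of the reverse primer's last k bases, so a perfect k-base overlap needs the forward primer's last k bases to equal them.
Comparing (forward last k vs required): k=1: T vs T ✓; k=2: GT vs TG ✗; k=3: CGT vs TGC ✗; k=4: CCGT vs TGCC ✗; k=5: GCCGT vs TGCCG ✗; k=6: TGCCGT vs TGCCGT ✓; k=7: TTGCCGT vs TGCCGTC ✗.
Perfect overlaps at k = 1, 6; the largest is 6.

Longest perfect overlap: 6 complementary base pairs; significant dimer risk (threshold 3).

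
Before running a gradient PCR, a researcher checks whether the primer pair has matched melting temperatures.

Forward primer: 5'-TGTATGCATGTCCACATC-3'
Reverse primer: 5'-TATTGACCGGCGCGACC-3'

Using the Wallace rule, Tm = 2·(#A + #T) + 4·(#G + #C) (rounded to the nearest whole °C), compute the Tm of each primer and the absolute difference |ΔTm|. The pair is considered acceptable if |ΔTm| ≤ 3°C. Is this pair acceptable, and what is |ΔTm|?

|ΔTm| = 4°C; the pair is not acceptable.

Forward: A=4 T=6 G=3 C=5 → Tm = 2·10 + 4·8 = 52°C.
Reverse: A=3 T=3 G=5 C=6 → Tm = 2·6 + 4·11 = 56°C.
|ΔTm| = |52 − 56| = 4°C, > 3°C.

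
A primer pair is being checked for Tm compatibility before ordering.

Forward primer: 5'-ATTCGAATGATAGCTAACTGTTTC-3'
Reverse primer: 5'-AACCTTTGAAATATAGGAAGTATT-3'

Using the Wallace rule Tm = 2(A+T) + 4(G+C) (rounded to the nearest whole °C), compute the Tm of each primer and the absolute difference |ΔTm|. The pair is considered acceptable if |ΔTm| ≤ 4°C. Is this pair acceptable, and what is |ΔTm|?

|ΔTm| = 4°C; the pair is acceptable.

Forward: A=7 T=9 G=4 C=4 → Tm = 2·16 + 4·8 = 64°C.
Reverse: A=10 T=8 G=4 C=2 → Tm = 2·18 + 4·6 = 60°C.
|ΔTm| = |64 − 60| = 4°C, ≤ 4°C.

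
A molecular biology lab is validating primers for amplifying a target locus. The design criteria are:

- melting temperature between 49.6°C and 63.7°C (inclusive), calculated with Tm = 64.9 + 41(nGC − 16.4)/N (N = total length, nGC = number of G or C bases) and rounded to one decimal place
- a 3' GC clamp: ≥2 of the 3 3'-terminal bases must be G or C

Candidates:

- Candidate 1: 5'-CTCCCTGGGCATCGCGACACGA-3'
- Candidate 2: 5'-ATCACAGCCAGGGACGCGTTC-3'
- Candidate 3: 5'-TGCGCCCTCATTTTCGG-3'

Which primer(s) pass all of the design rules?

Candidate 1 (22 nt, A=4 T=3 G=6 C=9): Tm = 64.9 + 41·(15 − 16.4)/22 = 62.3°C ✓; 3' end CGA has 2 G/C ✓ — passes.
Candidate 2 (21 nt, A=5 T=3 G=6 C=7): Tm = 64.9 + 41·(13 − 16.4)/21 = 58.3°C ✓; 3' end TTC has 1 G/C, need ≥2 ✗ — fails.
Candidate 3 (17 nt, A=1 T=6 G=4 C=6): Tm = 64.9 + 41·(10 − 16.4)/17 = 49.5°C, outside 49.6–63.7°C ✗; 3' end CGG has 3 G/C ✓ — fails.

Candidate 1 only.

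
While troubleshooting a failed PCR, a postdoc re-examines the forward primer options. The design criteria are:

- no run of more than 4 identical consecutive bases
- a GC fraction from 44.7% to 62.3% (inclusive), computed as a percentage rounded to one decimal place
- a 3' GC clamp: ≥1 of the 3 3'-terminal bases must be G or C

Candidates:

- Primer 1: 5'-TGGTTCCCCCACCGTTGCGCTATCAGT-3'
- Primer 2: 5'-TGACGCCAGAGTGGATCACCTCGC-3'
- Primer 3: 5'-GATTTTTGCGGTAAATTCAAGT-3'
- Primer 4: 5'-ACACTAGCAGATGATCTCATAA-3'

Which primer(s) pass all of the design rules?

Primer 1 (27 nt, A=3 T=8 G=6 C=10): longest run = 5, exceeds 4 ✗; GC 16/27 = 59.3% ✓; 3' end AGT has 1 G/C ✓ — fails.
Primer 2 (24 nt, A=5 T=4 G=7 C=8): longest run = 2 ✓; GC 15/24 = 62.5%, outside 44.7–62.3% ✗; 3' end CGC has 3 G/C ✓ — fails.
Primer 3 (22 nt, A=6 T=9 G=5 C=2): longest run = 5, exceeds 4 ✗; GC 7/22 = 31.8%, outside 44.7–62.3% ✗; 3' end AGT has 1 G/C ✓ — fails.
Primer 4 (22 nt, A=9 T=5 G=3 C=5): longest run = 2 ✓; GC 8/22 = 36.4%, outside 44.7–62.3% ✗; 3' end TAA has 0 G/C, need ≥1 ✗ — fails.

None of the candidates satisfy all criteria.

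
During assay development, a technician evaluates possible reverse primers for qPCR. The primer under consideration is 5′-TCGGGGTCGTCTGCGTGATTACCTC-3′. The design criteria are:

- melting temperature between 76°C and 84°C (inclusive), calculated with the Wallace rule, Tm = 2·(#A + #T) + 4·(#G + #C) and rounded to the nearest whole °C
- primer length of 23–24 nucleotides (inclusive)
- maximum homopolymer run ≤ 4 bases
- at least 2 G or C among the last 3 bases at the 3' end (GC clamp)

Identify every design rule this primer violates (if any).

Fails: length.

Base counts: A=2, T=8, G=8, C=7 (length 25).
Tm: Tm = 2·10 + 4·15 = 80°C ✓
length: length 25, outside 23–24 ✗
homopolymer run: longest run = 4 ✓
GC clamp: 3' end CTC has 2 G/C ✓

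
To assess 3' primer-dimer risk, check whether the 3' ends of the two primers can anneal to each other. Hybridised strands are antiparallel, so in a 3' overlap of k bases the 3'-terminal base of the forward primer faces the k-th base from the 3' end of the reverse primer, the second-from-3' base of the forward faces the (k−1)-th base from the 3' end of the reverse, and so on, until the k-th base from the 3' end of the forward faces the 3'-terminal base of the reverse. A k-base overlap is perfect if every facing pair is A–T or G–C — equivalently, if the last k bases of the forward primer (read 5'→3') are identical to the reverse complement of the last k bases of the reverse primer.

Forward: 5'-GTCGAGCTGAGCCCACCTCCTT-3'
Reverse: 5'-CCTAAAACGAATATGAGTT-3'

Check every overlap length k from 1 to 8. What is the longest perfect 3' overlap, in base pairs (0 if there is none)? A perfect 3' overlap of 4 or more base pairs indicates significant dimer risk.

Longest perfect overlap: 0 complementary base pairs; below the dimer-risk threshold (threshold 4).

Last 8 bases (5'→3') — forward …ACCTCCTT, reverse …TATGAGTT.
Reverse complement of the reverse primer's last 8 bases: AACTCATA; its first k bases are the reverse complement of the reverse primer's last k bases, so a perfect k-base overlap needs the forward primer's last k bases to equal them.
Comparing (forward last k vs required): k=1: T vs A ✗; k=2: TT vs AA ✗; k=3: CTT vs AAC ✗; k=4: CCTT vs AACT ✗; k=5: TCCTT vs AACTC ✗; k=6: CTCCTT vs AACTCA ✗; k=7: CCTCCTT vs AACTCAT ✗; k=8: ACCTCCTT vs AACTCATA ✗.
No overlap length from 1 to 8 is perfect, so the longest perfect 3' overlap is 0.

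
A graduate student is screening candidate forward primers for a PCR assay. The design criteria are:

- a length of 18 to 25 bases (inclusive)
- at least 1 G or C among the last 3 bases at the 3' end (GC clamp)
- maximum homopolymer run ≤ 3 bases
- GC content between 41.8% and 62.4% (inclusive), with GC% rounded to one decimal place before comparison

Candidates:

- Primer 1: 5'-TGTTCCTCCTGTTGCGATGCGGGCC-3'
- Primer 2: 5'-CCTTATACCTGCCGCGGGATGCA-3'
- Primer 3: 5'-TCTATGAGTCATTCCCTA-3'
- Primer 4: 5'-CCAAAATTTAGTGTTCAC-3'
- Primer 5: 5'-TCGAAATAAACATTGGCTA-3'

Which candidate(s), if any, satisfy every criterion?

Primer 2 only.

Primer 1 (25 nt, A=1 T=8 G=8 C=8): length 25 ✓; 3' end GCC has 3 G/C ✓; longest run = 3 ✓; GC 16/25 = 64.0%, outside 41.8–62.4% ✗ — fails.
Primer 2 (23 nt, A=4 T=5 G=6 C=8): length 23 ✓; 3' end GCA has 2 G/C ✓; longest run = 3 ✓; GC 14/23 = 60.9% ✓ — passes.
Primer 3 (18 nt, A=4 T=7 G=2 C=5): length 18 ✓; 3' end CTA has 1 G/C ✓; longest run = 3 ✓; GC 7/18 = 38.9%, outside 41.8–62.4% ✗ — fails.
Primer 4 (18 nt, A=6 T=6 G=2 C=4): length 18 ✓; 3' end CAC has 2 G/C ✓; longest run = 4, exceeds 3 ✗; GC 6/18 = 33.3%, outside 41.8–62.4% ✗ — fails.
Primer 5 (19 nt, A=8 T=5 G=3 C=3): length 19 ✓; 3' end CTA has 1 G/C ✓; longest run = 3 ✓; GC 6/19 = 31.6%, outside 41.8–62.4% ✗ — fails.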